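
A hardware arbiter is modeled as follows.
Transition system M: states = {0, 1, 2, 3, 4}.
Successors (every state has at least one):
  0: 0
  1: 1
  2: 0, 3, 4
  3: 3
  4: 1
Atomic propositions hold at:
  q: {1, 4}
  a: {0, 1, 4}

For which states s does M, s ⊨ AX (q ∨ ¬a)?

Sat(¬a) = {2, 3}
Sat(q ∨ ¬a) = {1, 2, 3, 4}
Sat(AX (q ∨ ¬a)) = {s : every successor in {1, 2, 3, 4}} = {1, 3, 4}

{1, 3, 4}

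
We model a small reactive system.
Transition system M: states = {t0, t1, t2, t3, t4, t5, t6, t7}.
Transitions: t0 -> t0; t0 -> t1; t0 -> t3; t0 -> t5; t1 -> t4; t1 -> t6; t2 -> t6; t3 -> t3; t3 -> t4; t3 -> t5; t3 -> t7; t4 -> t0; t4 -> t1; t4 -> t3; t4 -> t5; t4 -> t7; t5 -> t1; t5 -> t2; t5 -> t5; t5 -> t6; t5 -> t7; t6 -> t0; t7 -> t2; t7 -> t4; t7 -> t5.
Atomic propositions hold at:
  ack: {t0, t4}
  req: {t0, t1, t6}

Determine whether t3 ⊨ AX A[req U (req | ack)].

No

Sat(req | ack) = {t0, t1, t4, t6}
A[req U (req | ack)]: least fixpoint, start Z0 = Sat((req | ack)) = {t0, t1, t4, t6}, add states in Sat(req) with every successor in Z. Already a fixed point.
Sat(A[req U (req | ack)]) = {t0, t1, t4, t6}
Sat(AX A[req U (req | ack)]) = {s : every successor in {t0, t1, t4, t6}} = {t1, t2, t6}
t3 ∉ Sat(AX A[req U (req | ack)]) = {t1, t2, t6}, so the formula does not hold at t3.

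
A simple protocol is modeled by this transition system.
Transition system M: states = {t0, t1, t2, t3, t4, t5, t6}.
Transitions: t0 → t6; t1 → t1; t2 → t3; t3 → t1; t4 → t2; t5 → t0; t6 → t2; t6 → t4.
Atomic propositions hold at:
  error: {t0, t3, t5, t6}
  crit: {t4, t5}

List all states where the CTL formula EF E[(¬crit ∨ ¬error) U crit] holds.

{t0, t4, t5, t6}

Sat(¬crit) = {t0, t1, t2, t3, t6}
Sat(¬error) = {t1, t2, t4}
Sat(¬crit ∨ ¬error) = {t0, t1, t2, t3, t4, t6}
E[(¬crit ∨ ¬error) U crit]: least fixpoint, start Z0 = Sat(crit) = {t4, t5}, add states in Sat(¬crit ∨ ¬error) with some successor in Z. Z1 = {t4, t5, t6}; Z2 = {t0, t4, t5, t6}; fixed.
Sat(E[(¬crit ∨ ¬error) U crit]) = {t0, t4, t5, t6}
EF E[(¬crit ∨ ¬error) U crit]: least fixpoint, start Z0 = {t0, t4, t5, t6}, add states with some successor in Z. Already a fixed point.
Sat(EF E[(¬crit ∨ ¬error) U crit]) = {t0, t4, t5, t6}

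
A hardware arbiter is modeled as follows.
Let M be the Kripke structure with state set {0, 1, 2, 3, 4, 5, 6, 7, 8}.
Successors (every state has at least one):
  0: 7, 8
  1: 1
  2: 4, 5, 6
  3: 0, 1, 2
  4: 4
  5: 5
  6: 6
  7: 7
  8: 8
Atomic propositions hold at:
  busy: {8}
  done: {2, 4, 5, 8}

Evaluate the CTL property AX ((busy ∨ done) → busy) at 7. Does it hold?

Sat(busy ∨ done) = {2, 4, 5, 8}
Sat((busy ∨ done) → busy) = {0, 1, 3, 6, 7, 8}
Sat(AX ((busy ∨ done) → busy)) = {s : every successor in {0, 1, 3, 6, 7, 8}} = {0, 1, 6, 7, 8}
7 ∈ Sat(AX ((busy ∨ done) → busy)) = {0, 1, 6, 7, 8}, so the formula holds at 7.

Yes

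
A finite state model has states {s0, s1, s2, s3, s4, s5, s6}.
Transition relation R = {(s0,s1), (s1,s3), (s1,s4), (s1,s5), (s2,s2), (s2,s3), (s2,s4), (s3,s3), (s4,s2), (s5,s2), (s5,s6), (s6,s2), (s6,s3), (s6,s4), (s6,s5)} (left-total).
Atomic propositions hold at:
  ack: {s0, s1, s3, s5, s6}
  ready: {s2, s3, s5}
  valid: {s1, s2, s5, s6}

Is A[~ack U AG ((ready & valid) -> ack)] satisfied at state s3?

Yes

Sat(~ack) = {s2, s4}
Sat(ready & valid) = {s2, s5}
Sat((ready & valid) -> ack) = {s0, s1, s3, s4, s5, s6}
AG ((ready & valid) -> ack): greatest fixpoint, start Z0 = {s0, s1, s3, s4, s5, s6}, keep only states in Sat with every successor in Z. Z1 = {s0, s1, s3}; Z2 = {s0, s3}; Z3 = {s3}; fixed.
Sat(AG ((ready & valid) -> ack)) = {s3}
A[~ack U AG ((ready & valid) -> ack)]: least fixpoint, start Z0 = Sat(AG ((ready & valid) -> ack)) = {s3}, add states in Sat(~ack) with every successor in Z. Already a fixed point.
Sat(A[~ack U AG ((ready & valid) -> ack)]) = {s3}
s3 ∈ Sat(A[~ack U AG ((ready & valid) -> ack)]) = {s3}, so the formula holds at s3.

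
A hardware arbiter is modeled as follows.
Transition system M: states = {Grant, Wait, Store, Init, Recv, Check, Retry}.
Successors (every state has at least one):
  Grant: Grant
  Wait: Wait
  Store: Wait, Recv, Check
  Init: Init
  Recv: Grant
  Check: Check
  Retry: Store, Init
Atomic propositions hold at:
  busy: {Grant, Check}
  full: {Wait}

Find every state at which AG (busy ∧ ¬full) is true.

Sat(¬full) = {Grant, Store, Init, Recv, Check, Retry}
Sat(busy ∧ ¬full) = {Grant, Check}
AG (busy ∧ ¬full): greatest fixpoint, start Z0 = {Grant, Check}, keep only states in Sat with every successor in Z. Already a fixed point.
Sat(AG (busy ∧ ¬full)) = {Grant, Check}

{Grant, Check}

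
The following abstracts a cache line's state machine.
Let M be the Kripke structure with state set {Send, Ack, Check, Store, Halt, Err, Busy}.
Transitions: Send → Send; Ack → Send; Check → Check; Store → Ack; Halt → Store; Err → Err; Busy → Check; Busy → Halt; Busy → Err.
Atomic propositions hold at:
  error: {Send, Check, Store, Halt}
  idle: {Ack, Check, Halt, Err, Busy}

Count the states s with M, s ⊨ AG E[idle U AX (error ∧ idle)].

Sat(error ∧ idle) = {Check, Halt}
Sat(AX (error ∧ idle)) = {s : every successor in {Check, Halt}} = {Check}
E[idle U AX (error ∧ idle)]: least fixpoint, start Z0 = Sat(AX (error ∧ idle)) = {Check}, add states in Sat(idle) with some successor in Z. Z1 = {Check, Busy}; fixed.
Sat(E[idle U AX (error ∧ idle)]) = {Check, Busy}
AG E[idle U AX (error ∧ idle)]: greatest fixpoint, start Z0 = {Check, Busy}, keep only states in Sat with every successor in Z. Z1 = {Check}; fixed.
Sat(AG E[idle U AX (error ∧ idle)]) = {Check}
|Sat(AG E[idle U AX (error ∧ idle)])| = |{Check}| = 1.

1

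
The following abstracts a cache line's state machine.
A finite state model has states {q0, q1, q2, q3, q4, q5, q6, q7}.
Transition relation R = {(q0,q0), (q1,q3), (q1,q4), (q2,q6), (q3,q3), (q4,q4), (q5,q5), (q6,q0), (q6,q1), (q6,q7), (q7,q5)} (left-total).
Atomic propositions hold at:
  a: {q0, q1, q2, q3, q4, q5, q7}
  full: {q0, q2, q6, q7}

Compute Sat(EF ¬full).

Sat(¬full) = {q1, q3, q4, q5}
EF ¬full: least fixpoint, start Z0 = {q1, q3, q4, q5}, add states with some successor in Z. Z1 = {q1, q3, q4, q5, q6, q7}; Z2 = {q1, q2, q3, q4, q5, q6, q7}; fixed.
Sat(EF ¬full) = {q1, q2, q3, q4, q5, q6, q7}

{q1, q2, q3, q4, q5, q6, q7}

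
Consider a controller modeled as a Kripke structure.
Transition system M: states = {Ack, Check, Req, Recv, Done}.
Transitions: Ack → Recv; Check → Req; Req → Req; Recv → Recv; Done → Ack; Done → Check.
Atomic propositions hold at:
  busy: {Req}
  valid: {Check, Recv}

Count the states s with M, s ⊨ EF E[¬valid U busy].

Sat(¬valid) = {Ack, Req, Done}
E[¬valid U busy]: least fixpoint, start Z0 = Sat(busy) = {Req}, add states in Sat(¬valid) with some successor in Z. Already a fixed point.
Sat(E[¬valid U busy]) = {Req}
EF E[¬valid U busy]: least fixpoint, start Z0 = {Req}, add states with some successor in Z. Z1 = {Check, Req}; Z2 = {Check, Req, Done}; fixed.
Sat(EF E[¬valid U busy]) = {Check, Req, Done}
|Sat(EF E[¬valid U busy])| = |{Check, Req, Done}| = 3.

3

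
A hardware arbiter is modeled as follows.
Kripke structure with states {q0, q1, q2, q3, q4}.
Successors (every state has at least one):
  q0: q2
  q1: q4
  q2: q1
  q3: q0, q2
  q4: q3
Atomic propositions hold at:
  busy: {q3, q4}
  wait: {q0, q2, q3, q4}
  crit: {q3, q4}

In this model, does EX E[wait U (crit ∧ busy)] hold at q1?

Sat(crit ∧ busy) = {q3, q4}
E[wait U (crit ∧ busy)]: least fixpoint, start Z0 = Sat((crit ∧ busy)) = {q3, q4}, add states in Sat(wait) with some successor in Z. Already a fixed point.
Sat(E[wait U (crit ∧ busy)]) = {q3, q4}
Sat(EX E[wait U (crit ∧ busy)]) = {s : some successor in {q3, q4}} = {q1, q4}
q1 ∈ Sat(EX E[wait U (crit ∧ busy)]) = {q1, q4}, so the formula holds at q1.

Yes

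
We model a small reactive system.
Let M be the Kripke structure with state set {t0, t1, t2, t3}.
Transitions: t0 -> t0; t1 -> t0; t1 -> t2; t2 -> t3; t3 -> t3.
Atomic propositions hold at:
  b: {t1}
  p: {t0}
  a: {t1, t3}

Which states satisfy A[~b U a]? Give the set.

{t1, t2, t3}

Sat(~b) = {t0, t2, t3}
A[~b U a]: least fixpoint, start Z0 = Sat(a) = {t1, t3}, add states in Sat(~b) with every successor in Z. Z1 = {t1, t2, t3}; fixed.
Sat(A[~b U a]) = {t1, t2, t3}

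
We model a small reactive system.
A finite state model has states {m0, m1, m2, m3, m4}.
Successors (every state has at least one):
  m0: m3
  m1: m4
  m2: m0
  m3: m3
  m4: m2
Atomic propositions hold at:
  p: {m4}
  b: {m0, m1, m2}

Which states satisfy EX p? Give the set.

{m1}

Sat(EX p) = {s : some successor in {m4}} = {m1}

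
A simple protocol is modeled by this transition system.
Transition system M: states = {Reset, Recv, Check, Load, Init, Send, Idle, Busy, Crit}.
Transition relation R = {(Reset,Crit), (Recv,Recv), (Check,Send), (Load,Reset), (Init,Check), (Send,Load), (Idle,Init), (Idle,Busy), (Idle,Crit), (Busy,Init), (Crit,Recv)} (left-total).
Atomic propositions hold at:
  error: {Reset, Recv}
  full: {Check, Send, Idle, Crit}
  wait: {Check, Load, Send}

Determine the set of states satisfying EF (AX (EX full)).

{Check, Load, Init, Send, Idle, Busy}

Sat(EX full) = {s : some successor in {Check, Send, Idle, Crit}} = {Reset, Check, Init, Idle}
Sat(AX (EX full)) = {s : every successor in {Reset, Check, Init, Idle}} = {Load, Init, Busy}
EF (AX (EX full)): least fixpoint, start Z0 = {Load, Init, Busy}, add states with some successor in Z. Z1 = {Load, Init, Send, Idle, Busy}; Z2 = {Check, Load, Init, Send, Idle, Busy}; fixed.
Sat(EF (AX (EX full))) = {Check, Load, Init, Send, Idle, Busy}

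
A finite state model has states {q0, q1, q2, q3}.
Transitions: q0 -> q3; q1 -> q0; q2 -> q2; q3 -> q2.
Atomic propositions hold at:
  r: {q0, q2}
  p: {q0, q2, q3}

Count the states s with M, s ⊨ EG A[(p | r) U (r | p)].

Sat(p | r) = {q0, q2, q3}
Sat(r | p) = {q0, q2, q3}
A[(p | r) U (r | p)]: least fixpoint, start Z0 = Sat((r | p)) = {q0, q2, q3}, add states in Sat(p | r) with every successor in Z. Already a fixed point.
Sat(A[(p | r) U (r | p)]) = {q0, q2, q3}
EG A[(p | r) U (r | p)]: greatest fixpoint, start Z0 = {q0, q2, q3}, keep only states in Sat with some successor in Z. Already a fixed point.
Sat(EG A[(p | r) U (r | p)]) = {q0, q2, q3}
|Sat(EG A[(p | r) U (r | p)])| = |{q0, q2, q3}| = 3.

3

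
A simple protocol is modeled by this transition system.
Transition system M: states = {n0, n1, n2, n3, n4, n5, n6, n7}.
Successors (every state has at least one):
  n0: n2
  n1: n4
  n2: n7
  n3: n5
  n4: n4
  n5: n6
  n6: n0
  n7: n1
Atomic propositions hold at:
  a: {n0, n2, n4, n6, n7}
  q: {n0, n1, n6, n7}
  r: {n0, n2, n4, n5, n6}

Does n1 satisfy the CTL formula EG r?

EG r: greatest fixpoint, start Z0 = {n0, n2, n4, n5, n6}, keep only states in Sat with some successor in Z. Z1 = {n0, n4, n5, n6}; Z2 = {n4, n5, n6}; Z3 = {n4, n5}; Z4 = {n4}; fixed.
Sat(EG r) = {n4}
n1 ∉ Sat(EG r) = {n4}, so the formula does not hold at n1.

No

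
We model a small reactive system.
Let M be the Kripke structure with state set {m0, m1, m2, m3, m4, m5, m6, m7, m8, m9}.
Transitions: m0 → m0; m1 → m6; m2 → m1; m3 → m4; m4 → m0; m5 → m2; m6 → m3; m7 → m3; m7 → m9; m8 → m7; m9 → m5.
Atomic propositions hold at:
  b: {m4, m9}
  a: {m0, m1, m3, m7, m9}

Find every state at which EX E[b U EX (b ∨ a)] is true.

{m0, m1, m3, m4, m5, m6, m7, m8}

Sat(b ∨ a) = {m0, m1, m3, m4, m7, m9}
Sat(EX (b ∨ a)) = {s : some successor in {m0, m1, m3, m4, m7, m9}} = {m0, m2, m3, m4, m6, m7, m8}
E[b U EX (b ∨ a)]: least fixpoint, start Z0 = Sat(EX (b ∨ a)) = {m0, m2, m3, m4, m6, m7, m8}, add states in Sat(b) with some successor in Z. Already a fixed point.
Sat(E[b U EX (b ∨ a)]) = {m0, m2, m3, m4, m6, m7, m8}
Sat(EX E[b U EX (b ∨ a)]) = {s : some successor in {m0, m2, m3, m4, m6, m7, m8}} = {m0, m1, m3, m4, m5, m6, m7, m8}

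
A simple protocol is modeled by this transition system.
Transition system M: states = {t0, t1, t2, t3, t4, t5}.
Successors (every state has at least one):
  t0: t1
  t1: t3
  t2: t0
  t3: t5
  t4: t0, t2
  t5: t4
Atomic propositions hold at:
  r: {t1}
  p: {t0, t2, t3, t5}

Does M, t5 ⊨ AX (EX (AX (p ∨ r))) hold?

Sat(p ∨ r) = {t0, t1, t2, t3, t5}
Sat(AX (p ∨ r)) = {s : every successor in {t0, t1, t2, t3, t5}} = {t0, t1, t2, t3, t4}
Sat(EX (AX (p ∨ r))) = {s : some successor in {t0, t1, t2, t3, t4}} = {t0, t1, t2, t4, t5}
Sat(AX (EX (AX (p ∨ r)))) = {s : every successor in {t0, t1, t2, t4, t5}} = {t0, t2, t3, t4, t5}
t5 ∈ Sat(AX (EX (AX (p ∨ r)))) = {t0, t2, t3, t4, t5}, so the formula holds at t5.

Yes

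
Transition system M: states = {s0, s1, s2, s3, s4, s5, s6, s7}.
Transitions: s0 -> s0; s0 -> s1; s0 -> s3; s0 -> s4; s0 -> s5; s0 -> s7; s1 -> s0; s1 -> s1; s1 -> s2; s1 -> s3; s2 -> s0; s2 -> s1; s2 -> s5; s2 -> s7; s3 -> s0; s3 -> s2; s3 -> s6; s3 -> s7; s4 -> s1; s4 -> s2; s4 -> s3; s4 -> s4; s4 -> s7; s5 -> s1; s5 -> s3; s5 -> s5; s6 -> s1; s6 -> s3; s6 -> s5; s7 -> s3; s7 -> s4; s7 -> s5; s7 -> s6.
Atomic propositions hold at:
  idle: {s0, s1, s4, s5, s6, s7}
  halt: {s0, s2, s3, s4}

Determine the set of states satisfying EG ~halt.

{s1, s5, s6, s7}

Sat(~halt) = {s1, s5, s6, s7}
EG ~halt: greatest fixpoint, start Z0 = {s1, s5, s6, s7}, keep only states in Sat with some successor in Z. Already a fixed point.
Sat(EG ~halt) = {s1, s5, s6, s7}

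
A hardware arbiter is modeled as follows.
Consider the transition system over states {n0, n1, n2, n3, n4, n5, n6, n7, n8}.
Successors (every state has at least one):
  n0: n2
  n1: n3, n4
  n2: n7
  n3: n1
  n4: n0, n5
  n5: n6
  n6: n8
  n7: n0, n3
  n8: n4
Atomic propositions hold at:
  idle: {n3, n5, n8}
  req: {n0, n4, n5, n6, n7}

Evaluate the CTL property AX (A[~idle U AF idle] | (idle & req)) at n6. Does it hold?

Yes

Sat(~idle) = {n0, n1, n2, n4, n6, n7}
AF idle: least fixpoint, start Z0 = {n3, n5, n8}, add states with every successor in Z. Z1 = {n3, n5, n6, n8}; fixed.
Sat(AF idle) = {n3, n5, n6, n8}
A[~idle U AF idle]: least fixpoint, start Z0 = Sat(AF idle) = {n3, n5, n6, n8}, add states in Sat(~idle) with every successor in Z. Already a fixed point.
Sat(A[~idle U AF idle]) = {n3, n5, n6, n8}
Sat(idle & req) = {n5}
Sat(A[~idle U AF idle] | (idle & req)) = {n3, n5, n6, n8}
Sat(AX (A[~idle U AF idle] | (idle & req))) = {s : every successor in {n3, n5, n6, n8}} = {n5, n6}
n6 ∈ Sat(AX (A[~idle U AF idle] | (idle & req))) = {n5, n6}, so the formula holds at n6.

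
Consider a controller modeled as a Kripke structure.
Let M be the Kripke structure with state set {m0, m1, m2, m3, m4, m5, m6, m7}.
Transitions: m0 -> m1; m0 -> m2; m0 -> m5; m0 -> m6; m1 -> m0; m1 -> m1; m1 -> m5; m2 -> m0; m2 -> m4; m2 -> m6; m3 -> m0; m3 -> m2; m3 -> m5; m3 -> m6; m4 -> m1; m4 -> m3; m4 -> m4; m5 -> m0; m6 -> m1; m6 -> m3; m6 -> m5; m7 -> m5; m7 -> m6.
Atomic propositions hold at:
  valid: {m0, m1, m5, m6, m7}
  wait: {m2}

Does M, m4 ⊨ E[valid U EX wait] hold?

No

Sat(EX wait) = {s : some successor in {m2}} = {m0, m3}
E[valid U EX wait]: least fixpoint, start Z0 = Sat(EX wait) = {m0, m3}, add states in Sat(valid) with some successor in Z. Z1 = {m0, m1, m3, m5, m6}; Z2 = {m0, m1, m3, m5, m6, m7}; fixed.
Sat(E[valid U EX wait]) = {m0, m1, m3, m5, m6, m7}
m4 ∉ Sat(E[valid U EX wait]) = {m0, m1, m3, m5, m6, m7}, so the formula does not hold at m4.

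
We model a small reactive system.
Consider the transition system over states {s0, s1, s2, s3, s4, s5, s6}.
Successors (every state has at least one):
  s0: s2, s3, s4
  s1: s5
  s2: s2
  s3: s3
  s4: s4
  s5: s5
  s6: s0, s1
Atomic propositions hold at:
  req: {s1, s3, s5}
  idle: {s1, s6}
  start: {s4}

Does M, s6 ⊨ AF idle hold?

Yes

AF idle: least fixpoint, start Z0 = {s1, s6}, add states with every successor in Z. Already a fixed point.
Sat(AF idle) = {s1, s6}
s6 ∈ Sat(AF idle) = {s1, s6}, so the formula holds at s6.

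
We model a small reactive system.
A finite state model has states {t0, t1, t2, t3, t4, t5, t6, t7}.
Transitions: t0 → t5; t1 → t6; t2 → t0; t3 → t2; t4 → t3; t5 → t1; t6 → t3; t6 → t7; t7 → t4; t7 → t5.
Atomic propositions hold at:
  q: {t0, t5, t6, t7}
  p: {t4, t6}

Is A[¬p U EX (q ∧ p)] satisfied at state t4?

No

Sat(¬p) = {t0, t1, t2, t3, t5, t7}
Sat(q ∧ p) = {t6}
Sat(EX (q ∧ p)) = {s : some successor in {t6}} = {t1}
A[¬p U EX (q ∧ p)]: least fixpoint, start Z0 = Sat(EX (q ∧ p)) = {t1}, add states in Sat(¬p) with every successor in Z. Z1 = {t1, t5}; Z2 = {t0, t1, t5}; Z3 = {t0, t1, t2, t5}; Z4 = {t0, t1, t2, t3, t5}; fixed.
Sat(A[¬p U EX (q ∧ p)]) = {t0, t1, t2, t3, t5}
t4 ∉ Sat(A[¬p U EX (q ∧ p)]) = {t0, t1, t2, t3, t5}, so the formula does not hold at t4.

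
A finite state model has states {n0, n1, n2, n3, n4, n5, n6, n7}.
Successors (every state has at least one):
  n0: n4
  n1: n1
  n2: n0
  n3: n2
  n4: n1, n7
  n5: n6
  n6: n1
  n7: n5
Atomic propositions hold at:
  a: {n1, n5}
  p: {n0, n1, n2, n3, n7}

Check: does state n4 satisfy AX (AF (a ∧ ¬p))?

Sat(¬p) = {n4, n5, n6}
Sat(a ∧ ¬p) = {n5}
AF (a ∧ ¬p): least fixpoint, start Z0 = {n5}, add states with every successor in Z. Z1 = {n5, n7}; fixed.
Sat(AF (a ∧ ¬p)) = {n5, n7}
Sat(AX (AF (a ∧ ¬p))) = {s : every successor in {n5, n7}} = {n7}
n4 ∉ Sat(AX (AF (a ∧ ¬p))) = {n7}, so the formula does not hold at n4.

No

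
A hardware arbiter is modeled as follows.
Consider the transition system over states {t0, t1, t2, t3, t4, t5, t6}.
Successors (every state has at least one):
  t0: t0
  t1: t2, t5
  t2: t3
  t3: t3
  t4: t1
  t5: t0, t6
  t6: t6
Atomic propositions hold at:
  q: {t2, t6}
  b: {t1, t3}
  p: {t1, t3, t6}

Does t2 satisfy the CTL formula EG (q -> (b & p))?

No

Sat(b & p) = {t1, t3}
Sat(q -> (b & p)) = {t0, t1, t3, t4, t5}
EG (q -> (b & p)): greatest fixpoint, start Z0 = {t0, t1, t3, t4, t5}, keep only states in Sat with some successor in Z. Already a fixed point.
Sat(EG (q -> (b & p))) = {t0, t1, t3, t4, t5}
t2 ∉ Sat(EG (q -> (b & p))) = {t0, t1, t3, t4, t5}, so the formula does not hold at t2.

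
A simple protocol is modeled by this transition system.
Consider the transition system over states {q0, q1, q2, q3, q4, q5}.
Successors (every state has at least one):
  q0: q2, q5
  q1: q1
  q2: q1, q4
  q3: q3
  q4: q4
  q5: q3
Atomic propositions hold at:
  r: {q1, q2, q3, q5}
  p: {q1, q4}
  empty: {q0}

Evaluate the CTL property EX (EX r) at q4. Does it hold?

No

Sat(EX r) = {s : some successor in {q1, q2, q3, q5}} = {q0, q1, q2, q3, q5}
Sat(EX (EX r)) = {s : some successor in {q0, q1, q2, q3, q5}} = {q0, q1, q2, q3, q5}
q4 ∉ Sat(EX (EX r)) = {q0, q1, q2, q3, q5}, so the formula does not hold at q4.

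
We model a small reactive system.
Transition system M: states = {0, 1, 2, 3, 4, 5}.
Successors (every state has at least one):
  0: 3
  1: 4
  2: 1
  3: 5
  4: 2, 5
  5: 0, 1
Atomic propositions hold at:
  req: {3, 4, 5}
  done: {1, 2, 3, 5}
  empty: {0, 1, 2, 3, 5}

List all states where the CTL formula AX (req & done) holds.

Sat(req & done) = {3, 5}
Sat(AX (req & done)) = {s : every successor in {3, 5}} = {0, 3}

{0, 3}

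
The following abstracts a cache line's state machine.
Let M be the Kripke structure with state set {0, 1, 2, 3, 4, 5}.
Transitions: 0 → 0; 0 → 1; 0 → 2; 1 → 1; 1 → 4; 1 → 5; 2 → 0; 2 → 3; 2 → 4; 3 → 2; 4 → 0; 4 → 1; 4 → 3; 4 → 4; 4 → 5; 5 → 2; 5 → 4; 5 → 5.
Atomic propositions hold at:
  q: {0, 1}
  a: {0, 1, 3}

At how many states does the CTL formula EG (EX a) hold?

4

Sat(EX a) = {s : some successor in {0, 1, 3}} = {0, 1, 2, 4}
EG (EX a): greatest fixpoint, start Z0 = {0, 1, 2, 4}, keep only states in Sat with some successor in Z. Already a fixed point.
Sat(EG (EX a)) = {0, 1, 2, 4}
|Sat(EG (EX a))| = |{0, 1, 2, 4}| = 4.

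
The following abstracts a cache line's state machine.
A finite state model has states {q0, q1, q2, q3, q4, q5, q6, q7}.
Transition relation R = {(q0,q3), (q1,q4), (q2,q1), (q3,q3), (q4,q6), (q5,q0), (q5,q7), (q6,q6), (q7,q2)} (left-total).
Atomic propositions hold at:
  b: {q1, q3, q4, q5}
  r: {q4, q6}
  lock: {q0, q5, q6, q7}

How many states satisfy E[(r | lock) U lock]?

Sat(r | lock) = {q0, q4, q5, q6, q7}
E[(r | lock) U lock]: least fixpoint, start Z0 = Sat(lock) = {q0, q5, q6, q7}, add states in Sat(r | lock) with some successor in Z. Z1 = {q0, q4, q5, q6, q7}; fixed.
Sat(E[(r | lock) U lock]) = {q0, q4, q5, q6, q7}
|Sat(E[(r | lock) U lock])| = |{q0, q4, q5, q6, q7}| = 5.

5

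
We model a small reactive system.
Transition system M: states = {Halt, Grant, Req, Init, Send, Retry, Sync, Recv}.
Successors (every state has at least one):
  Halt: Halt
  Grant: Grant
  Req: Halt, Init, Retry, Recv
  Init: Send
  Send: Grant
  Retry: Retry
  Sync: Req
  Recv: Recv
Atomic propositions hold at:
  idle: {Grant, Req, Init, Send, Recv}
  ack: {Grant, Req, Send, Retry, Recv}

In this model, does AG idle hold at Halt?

No

AG idle: greatest fixpoint, start Z0 = {Grant, Req, Init, Send, Recv}, keep only states in Sat with every successor in Z. Z1 = {Grant, Init, Send, Recv}; fixed.
Sat(AG idle) = {Grant, Init, Send, Recv}
Halt ∉ Sat(AG idle) = {Grant, Init, Send, Recv}, so the formula does not hold at Halt.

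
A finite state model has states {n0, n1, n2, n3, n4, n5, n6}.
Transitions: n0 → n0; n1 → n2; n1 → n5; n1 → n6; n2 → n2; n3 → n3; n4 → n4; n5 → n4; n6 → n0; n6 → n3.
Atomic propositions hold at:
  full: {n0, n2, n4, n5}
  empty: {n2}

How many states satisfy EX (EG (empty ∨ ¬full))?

Sat(¬full) = {n1, n3, n6}
Sat(empty ∨ ¬full) = {n1, n2, n3, n6}
EG (empty ∨ ¬full): greatest fixpoint, start Z0 = {n1, n2, n3, n6}, keep only states in Sat with some successor in Z. Already a fixed point.
Sat(EG (empty ∨ ¬full)) = {n1, n2, n3, n6}
Sat(EX (EG (empty ∨ ¬full))) = {s : some successor in {n1, n2, n3, n6}} = {n1, n2, n3, n6}
|Sat(EX (EG (empty ∨ ¬full)))| = |{n1, n2, n3, n6}| = 4.

4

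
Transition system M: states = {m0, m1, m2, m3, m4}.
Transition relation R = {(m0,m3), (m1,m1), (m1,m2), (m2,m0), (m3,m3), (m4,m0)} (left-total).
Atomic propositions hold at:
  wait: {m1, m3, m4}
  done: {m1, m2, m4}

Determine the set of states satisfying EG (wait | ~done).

{m0, m1, m3, m4}

Sat(~done) = {m0, m3}
Sat(wait | ~done) = {m0, m1, m3, m4}
EG (wait | ~done): greatest fixpoint, start Z0 = {m0, m1, m3, m4}, keep only states in Sat with some successor in Z. Already a fixed point.
Sat(EG (wait | ~done)) = {m0, m1, m3, m4}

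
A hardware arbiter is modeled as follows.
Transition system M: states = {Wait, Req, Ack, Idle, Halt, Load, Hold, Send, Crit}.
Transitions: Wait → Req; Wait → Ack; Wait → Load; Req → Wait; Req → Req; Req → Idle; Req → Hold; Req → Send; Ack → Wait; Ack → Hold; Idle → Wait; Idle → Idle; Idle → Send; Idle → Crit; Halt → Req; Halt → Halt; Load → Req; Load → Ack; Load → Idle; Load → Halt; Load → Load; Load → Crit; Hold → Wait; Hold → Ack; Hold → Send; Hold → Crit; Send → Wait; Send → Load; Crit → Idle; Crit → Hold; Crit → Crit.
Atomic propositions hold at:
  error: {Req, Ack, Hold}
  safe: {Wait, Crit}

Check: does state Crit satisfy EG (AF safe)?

AF safe: least fixpoint, start Z0 = {Wait, Crit}, add states with every successor in Z. Already a fixed point.
Sat(AF safe) = {Wait, Crit}
EG (AF safe): greatest fixpoint, start Z0 = {Wait, Crit}, keep only states in Sat with some successor in Z. Z1 = {Crit}; fixed.
Sat(EG (AF safe)) = {Crit}
Crit ∈ Sat(EG (AF safe)) = {Crit}, so the formula holds at Crit.

Yes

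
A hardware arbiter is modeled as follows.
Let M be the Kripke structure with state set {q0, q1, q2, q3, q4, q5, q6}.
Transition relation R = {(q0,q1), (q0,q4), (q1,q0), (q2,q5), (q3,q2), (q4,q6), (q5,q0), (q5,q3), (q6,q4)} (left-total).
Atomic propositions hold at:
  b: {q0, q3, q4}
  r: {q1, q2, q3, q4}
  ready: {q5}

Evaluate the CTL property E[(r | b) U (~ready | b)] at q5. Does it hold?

Sat(r | b) = {q0, q1, q2, q3, q4}
Sat(~ready) = {q0, q1, q2, q3, q4, q6}
Sat(~ready | b) = {q0, q1, q2, q3, q4, q6}
E[(r | b) U (~ready | b)]: least fixpoint, start Z0 = Sat((~ready | b)) = {q0, q1, q2, q3, q4, q6}, add states in Sat(r | b) with some successor in Z. Already a fixed point.
Sat(E[(r | b) U (~ready | b)]) = {q0, q1, q2, q3, q4, q6}
q5 ∉ Sat(E[(r | b) U (~ready | b)]) = {q0, q1, q2, q3, q4, q6}, so the formula does not hold at q5.

No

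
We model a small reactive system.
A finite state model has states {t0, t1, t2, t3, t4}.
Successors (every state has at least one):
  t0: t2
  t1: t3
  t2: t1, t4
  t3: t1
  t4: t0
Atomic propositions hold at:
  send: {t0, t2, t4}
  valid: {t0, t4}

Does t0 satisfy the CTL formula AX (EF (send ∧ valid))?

Sat(send ∧ valid) = {t0, t4}
EF (send ∧ valid): least fixpoint, start Z0 = {t0, t4}, add states with some successor in Z. Z1 = {t0, t2, t4}; fixed.
Sat(EF (send ∧ valid)) = {t0, t2, t4}
Sat(AX (EF (send ∧ valid))) = {s : every successor in {t0, t2, t4}} = {t0, t4}
t0 ∈ Sat(AX (EF (send ∧ valid))) = {t0, t4}, so the formula holds at t0.

Yes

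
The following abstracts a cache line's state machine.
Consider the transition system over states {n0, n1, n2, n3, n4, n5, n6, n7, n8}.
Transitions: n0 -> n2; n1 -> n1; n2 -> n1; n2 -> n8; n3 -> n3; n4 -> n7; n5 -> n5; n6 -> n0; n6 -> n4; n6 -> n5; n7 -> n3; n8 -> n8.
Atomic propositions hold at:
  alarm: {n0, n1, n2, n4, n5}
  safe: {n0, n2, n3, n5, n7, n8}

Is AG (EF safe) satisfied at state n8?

EF safe: least fixpoint, start Z0 = {n0, n2, n3, n5, n7, n8}, add states with some successor in Z. Z1 = {n0, n2, n3, n4, n5, n6, n7, n8}; fixed.
Sat(EF safe) = {n0, n2, n3, n4, n5, n6, n7, n8}
AG (EF safe): greatest fixpoint, start Z0 = {n0, n2, n3, n4, n5, n6, n7, n8}, keep only states in Sat with every successor in Z. Z1 = {n0, n3, n4, n5, n6, n7, n8}; Z2 = {n3, n4, n5, n6, n7, n8}; Z3 = {n3, n4, n5, n7, n8}; fixed.
Sat(AG (EF safe)) = {n3, n4, n5, n7, n8}
n8 ∈ Sat(AG (EF safe)) = {n3, n4, n5, n7, n8}, so the formula holds at n8.

Yes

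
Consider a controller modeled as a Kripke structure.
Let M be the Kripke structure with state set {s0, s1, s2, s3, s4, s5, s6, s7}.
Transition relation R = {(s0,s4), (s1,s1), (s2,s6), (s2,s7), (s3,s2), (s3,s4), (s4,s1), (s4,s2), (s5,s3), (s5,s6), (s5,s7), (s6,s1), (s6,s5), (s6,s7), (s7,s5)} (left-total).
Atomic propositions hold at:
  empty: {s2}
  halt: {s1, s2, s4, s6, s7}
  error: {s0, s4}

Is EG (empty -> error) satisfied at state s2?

Sat(empty -> error) = {s0, s1, s3, s4, s5, s6, s7}
EG (empty -> error): greatest fixpoint, start Z0 = {s0, s1, s3, s4, s5, s6, s7}, keep only states in Sat with some successor in Z. Already a fixed point.
Sat(EG (empty -> error)) = {s0, s1, s3, s4, s5, s6, s7}
s2 ∉ Sat(EG (empty -> error)) = {s0, s1, s3, s4, s5, s6, s7}, so the formula does not hold at s2.

No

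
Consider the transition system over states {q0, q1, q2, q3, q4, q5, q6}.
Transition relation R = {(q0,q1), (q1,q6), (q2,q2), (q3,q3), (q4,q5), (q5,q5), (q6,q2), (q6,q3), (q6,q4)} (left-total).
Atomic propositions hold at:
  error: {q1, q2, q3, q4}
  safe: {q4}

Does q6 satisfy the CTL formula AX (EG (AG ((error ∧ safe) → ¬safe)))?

No

Sat(error ∧ safe) = {q4}
Sat(¬safe) = {q0, q1, q2, q3, q5, q6}
Sat((error ∧ safe) → ¬safe) = {q0, q1, q2, q3, q5, q6}
AG ((error ∧ safe) → ¬safe): greatest fixpoint, start Z0 = {q0, q1, q2, q3, q5, q6}, keep only states in Sat with every successor in Z. Z1 = {q0, q1, q2, q3, q5}; Z2 = {q0, q2, q3, q5}; Z3 = {q2, q3, q5}; fixed.
Sat(AG ((error ∧ safe) → ¬safe)) = {q2, q3, q5}
EG (AG ((error ∧ safe) → ¬safe)): greatest fixpoint, start Z0 = {q2, q3, q5}, keep only states in Sat with some successor in Z. Already a fixed point.
Sat(EG (AG ((error ∧ safe) → ¬safe))) = {q2, q3, q5}
Sat(AX (EG (AG ((error ∧ safe) → ¬safe)))) = {s : every successor in {q2, q3, q5}} = {q2, q3, q4, q5}
q6 ∉ Sat(AX (EG (AG ((error ∧ safe) → ¬safe)))) = {q2, q3, q4, q5}, so the formula does not hold at q6.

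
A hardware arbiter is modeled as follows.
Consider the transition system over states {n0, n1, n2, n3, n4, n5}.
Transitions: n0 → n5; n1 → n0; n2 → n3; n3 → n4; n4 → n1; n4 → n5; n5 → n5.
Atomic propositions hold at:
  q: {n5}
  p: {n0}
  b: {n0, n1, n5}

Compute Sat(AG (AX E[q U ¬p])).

{n0, n5}

Sat(¬p) = {n1, n2, n3, n4, n5}
E[q U ¬p]: least fixpoint, start Z0 = Sat(¬p) = {n1, n2, n3, n4, n5}, add states in Sat(q) with some successor in Z. Already a fixed point.
Sat(E[q U ¬p]) = {n1, n2, n3, n4, n5}
Sat(AX E[q U ¬p]) = {s : every successor in {n1, n2, n3, n4, n5}} = {n0, n2, n3, n4, n5}
AG (AX E[q U ¬p]): greatest fixpoint, start Z0 = {n0, n2, n3, n4, n5}, keep only states in Sat with every successor in Z. Z1 = {n0, n2, n3, n5}; Z2 = {n0, n2, n5}; Z3 = {n0, n5}; fixed.
Sat(AG (AX E[q U ¬p])) = {n0, n5}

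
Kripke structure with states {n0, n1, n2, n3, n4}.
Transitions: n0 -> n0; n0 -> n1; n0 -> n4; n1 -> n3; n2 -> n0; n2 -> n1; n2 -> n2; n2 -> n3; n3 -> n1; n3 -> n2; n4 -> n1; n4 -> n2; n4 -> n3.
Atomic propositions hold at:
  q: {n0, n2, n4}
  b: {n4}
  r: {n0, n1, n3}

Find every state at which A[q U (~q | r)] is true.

{n0, n1, n3}

Sat(~q) = {n1, n3}
Sat(~q | r) = {n0, n1, n3}
A[q U (~q | r)]: least fixpoint, start Z0 = Sat((~q | r)) = {n0, n1, n3}, add states in Sat(q) with every successor in Z. Already a fixed point.
Sat(A[q U (~q | r)]) = {n0, n1, n3}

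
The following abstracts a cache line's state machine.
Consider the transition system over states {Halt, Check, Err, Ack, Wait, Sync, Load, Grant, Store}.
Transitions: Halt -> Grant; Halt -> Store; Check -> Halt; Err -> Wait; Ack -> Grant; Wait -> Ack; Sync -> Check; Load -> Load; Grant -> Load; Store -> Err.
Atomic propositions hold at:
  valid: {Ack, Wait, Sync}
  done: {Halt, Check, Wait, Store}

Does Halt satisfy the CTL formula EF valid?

Yes

EF valid: least fixpoint, start Z0 = {Ack, Wait, Sync}, add states with some successor in Z. Z1 = {Err, Ack, Wait, Sync}; Z2 = {Err, Ack, Wait, Sync, Store}; Z3 = {Halt, Err, Ack, Wait, Sync, Store}; Z4 = {Halt, Check, Err, Ack, Wait, Sync, Store}; fixed.
Sat(EF valid) = {Halt, Check, Err, Ack, Wait, Sync, Store}
Halt ∈ Sat(EF valid) = {Halt, Check, Err, Ack, Wait, Sync, Store}, so the formula holds at Halt.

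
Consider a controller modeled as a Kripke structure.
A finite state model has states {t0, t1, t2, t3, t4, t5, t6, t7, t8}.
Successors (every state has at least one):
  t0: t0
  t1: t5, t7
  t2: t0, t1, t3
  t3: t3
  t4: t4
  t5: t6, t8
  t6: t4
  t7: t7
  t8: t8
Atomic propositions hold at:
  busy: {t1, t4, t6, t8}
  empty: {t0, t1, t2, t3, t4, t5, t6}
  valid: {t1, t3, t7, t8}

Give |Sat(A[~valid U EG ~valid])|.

Sat(~valid) = {t0, t2, t4, t5, t6}
EG ~valid: greatest fixpoint, start Z0 = {t0, t2, t4, t5, t6}, keep only states in Sat with some successor in Z. Already a fixed point.
Sat(EG ~valid) = {t0, t2, t4, t5, t6}
A[~valid U EG ~valid]: least fixpoint, start Z0 = Sat(EG ~valid) = {t0, t2, t4, t5, t6}, add states in Sat(~valid) with every successor in Z. Already a fixed point.
Sat(A[~valid U EG ~valid]) = {t0, t2, t4, t5, t6}
|Sat(A[~valid U EG ~valid])| = |{t0, t2, t4, t5, t6}| = 5.

5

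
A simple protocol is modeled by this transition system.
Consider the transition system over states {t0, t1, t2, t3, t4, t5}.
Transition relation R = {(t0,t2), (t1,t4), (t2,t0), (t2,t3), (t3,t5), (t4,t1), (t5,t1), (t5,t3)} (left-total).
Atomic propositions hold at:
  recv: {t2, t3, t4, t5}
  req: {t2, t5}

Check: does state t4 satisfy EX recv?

Sat(EX recv) = {s : some successor in {t2, t3, t4, t5}} = {t0, t1, t2, t3, t5}
t4 ∉ Sat(EX recv) = {t0, t1, t2, t3, t5}, so the formula does not hold at t4.

No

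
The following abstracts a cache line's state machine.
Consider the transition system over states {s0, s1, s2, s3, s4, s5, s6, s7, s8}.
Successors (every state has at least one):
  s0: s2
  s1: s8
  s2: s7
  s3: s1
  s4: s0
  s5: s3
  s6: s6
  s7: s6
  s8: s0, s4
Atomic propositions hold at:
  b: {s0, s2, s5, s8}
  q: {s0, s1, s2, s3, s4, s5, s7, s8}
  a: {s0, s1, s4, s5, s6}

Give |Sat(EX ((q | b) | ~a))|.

Sat(q | b) = {s0, s1, s2, s3, s4, s5, s7, s8}
Sat(~a) = {s2, s3, s7, s8}
Sat((q | b) | ~a) = {s0, s1, s2, s3, s4, s5, s7, s8}
Sat(EX ((q | b) | ~a)) = {s : some successor in {s0, s1, s2, s3, s4, s5, s7, s8}} = {s0, s1, s2, s3, s4, s5, s8}
|Sat(EX ((q | b) | ~a))| = |{s0, s1, s2, s3, s4, s5, s8}| = 7.

7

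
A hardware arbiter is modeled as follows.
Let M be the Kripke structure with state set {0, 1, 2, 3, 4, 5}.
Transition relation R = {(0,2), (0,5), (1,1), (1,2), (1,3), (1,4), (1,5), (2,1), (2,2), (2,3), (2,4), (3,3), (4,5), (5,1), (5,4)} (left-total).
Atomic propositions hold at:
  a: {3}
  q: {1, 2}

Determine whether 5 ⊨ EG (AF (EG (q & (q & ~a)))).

No

Sat(~a) = {0, 1, 2, 4, 5}
Sat(q & ~a) = {1, 2}
Sat(q & (q & ~a)) = {1, 2}
EG (q & (q & ~a)): greatest fixpoint, start Z0 = {1, 2}, keep only states in Sat with some successor in Z. Already a fixed point.
Sat(EG (q & (q & ~a))) = {1, 2}
AF (EG (q & (q & ~a))): least fixpoint, start Z0 = {1, 2}, add states with every successor in Z. Already a fixed point.
Sat(AF (EG (q & (q & ~a)))) = {1, 2}
EG (AF (EG (q & (q & ~a)))): greatest fixpoint, start Z0 = {1, 2}, keep only states in Sat with some successor in Z. Already a fixed point.
Sat(EG (AF (EG (q & (q & ~a))))) = {1, 2}
5 ∉ Sat(EG (AF (EG (q & (q & ~a))))) = {1, 2}, so the formula does not hold at 5.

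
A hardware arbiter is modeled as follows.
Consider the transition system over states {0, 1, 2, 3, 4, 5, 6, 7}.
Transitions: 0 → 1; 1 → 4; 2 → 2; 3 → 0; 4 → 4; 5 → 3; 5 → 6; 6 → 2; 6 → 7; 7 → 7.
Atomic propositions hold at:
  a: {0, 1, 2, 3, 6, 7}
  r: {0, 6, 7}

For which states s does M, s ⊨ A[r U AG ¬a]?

Sat(¬a) = {4, 5}
AG ¬a: greatest fixpoint, start Z0 = {4, 5}, keep only states in Sat with every successor in Z. Z1 = {4}; fixed.
Sat(AG ¬a) = {4}
A[r U AG ¬a]: least fixpoint, start Z0 = Sat(AG ¬a) = {4}, add states in Sat(r) with every successor in Z. Already a fixed point.
Sat(A[r U AG ¬a]) = {4}

{4}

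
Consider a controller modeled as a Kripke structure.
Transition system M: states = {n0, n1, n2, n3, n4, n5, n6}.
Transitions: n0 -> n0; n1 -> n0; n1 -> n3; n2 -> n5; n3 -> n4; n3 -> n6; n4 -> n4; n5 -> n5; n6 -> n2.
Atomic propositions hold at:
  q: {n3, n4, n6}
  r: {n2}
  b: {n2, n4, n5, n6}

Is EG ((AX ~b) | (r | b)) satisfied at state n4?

Sat(~b) = {n0, n1, n3}
Sat(AX ~b) = {s : every successor in {n0, n1, n3}} = {n0, n1}
Sat(r | b) = {n2, n4, n5, n6}
Sat((AX ~b) | (r | b)) = {n0, n1, n2, n4, n5, n6}
EG ((AX ~b) | (r | b)): greatest fixpoint, start Z0 = {n0, n1, n2, n4, n5, n6}, keep only states in Sat with some successor in Z. Already a fixed point.
Sat(EG ((AX ~b) | (r | b))) = {n0, n1, n2, n4, n5, n6}
n4 ∈ Sat(EG ((AX ~b) | (r | b))) = {n0, n1, n2, n4, n5, n6}, so the formula holds at n4.

Yes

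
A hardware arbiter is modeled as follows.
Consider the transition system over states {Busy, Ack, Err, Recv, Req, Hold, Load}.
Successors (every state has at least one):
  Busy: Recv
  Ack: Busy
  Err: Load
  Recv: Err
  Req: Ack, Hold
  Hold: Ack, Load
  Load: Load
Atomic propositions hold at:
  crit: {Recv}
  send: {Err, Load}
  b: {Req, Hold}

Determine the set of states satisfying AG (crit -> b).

Sat(crit -> b) = {Busy, Ack, Err, Req, Hold, Load}
AG (crit -> b): greatest fixpoint, start Z0 = {Busy, Ack, Err, Req, Hold, Load}, keep only states in Sat with every successor in Z. Z1 = {Ack, Err, Req, Hold, Load}; Z2 = {Err, Req, Hold, Load}; Z3 = {Err, Load}; fixed.
Sat(AG (crit -> b)) = {Err, Load}

{Err, Load}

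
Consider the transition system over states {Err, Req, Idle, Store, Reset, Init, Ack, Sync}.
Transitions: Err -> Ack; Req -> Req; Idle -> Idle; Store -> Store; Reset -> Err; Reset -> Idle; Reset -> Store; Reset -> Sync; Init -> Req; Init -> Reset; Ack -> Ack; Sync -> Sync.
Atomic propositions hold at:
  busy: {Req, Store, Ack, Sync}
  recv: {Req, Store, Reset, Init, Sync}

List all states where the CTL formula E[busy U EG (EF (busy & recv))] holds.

Sat(busy & recv) = {Req, Store, Sync}
EF (busy & recv): least fixpoint, start Z0 = {Req, Store, Sync}, add states with some successor in Z. Z1 = {Req, Store, Reset, Init, Sync}; fixed.
Sat(EF (busy & recv)) = {Req, Store, Reset, Init, Sync}
EG (EF (busy & recv)): greatest fixpoint, start Z0 = {Req, Store, Reset, Init, Sync}, keep only states in Sat with some successor in Z. Already a fixed point.
Sat(EG (EF (busy & recv))) = {Req, Store, Reset, Init, Sync}
E[busy U EG (EF (busy & recv))]: least fixpoint, start Z0 = Sat(EG (EF (busy & recv))) = {Req, Store, Reset, Init, Sync}, add states in Sat(busy) with some successor in Z. Already a fixed point.
Sat(E[busy U EG (EF (busy & recv))]) = {Req, Store, Reset, Init, Sync}

{Req, Store, Reset, Init, Sync}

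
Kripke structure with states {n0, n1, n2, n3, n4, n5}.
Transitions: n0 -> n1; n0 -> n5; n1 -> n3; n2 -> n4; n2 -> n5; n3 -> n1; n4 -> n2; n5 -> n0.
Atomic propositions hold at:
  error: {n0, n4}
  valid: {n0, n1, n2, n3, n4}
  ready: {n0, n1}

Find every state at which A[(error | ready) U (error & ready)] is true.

Sat(error | ready) = {n0, n1, n4}
Sat(error & ready) = {n0}
A[(error | ready) U (error & ready)]: least fixpoint, start Z0 = Sat((error & ready)) = {n0}, add states in Sat(error | ready) with every successor in Z. Already a fixed point.
Sat(A[(error | ready) U (error & ready)]) = {n0}

{n0}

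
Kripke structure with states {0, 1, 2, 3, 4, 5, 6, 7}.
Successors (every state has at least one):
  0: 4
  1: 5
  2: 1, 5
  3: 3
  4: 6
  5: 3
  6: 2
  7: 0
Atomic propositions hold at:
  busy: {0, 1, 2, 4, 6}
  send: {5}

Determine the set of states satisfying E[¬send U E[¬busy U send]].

{0, 1, 2, 4, 5, 6, 7}

Sat(¬send) = {0, 1, 2, 3, 4, 6, 7}
Sat(¬busy) = {3, 5, 7}
E[¬busy U send]: least fixpoint, start Z0 = Sat(send) = {5}, add states in Sat(¬busy) with some successor in Z. Already a fixed point.
Sat(E[¬busy U send]) = {5}
E[¬send U E[¬busy U send]]: least fixpoint, start Z0 = Sat(E[¬busy U send]) = {5}, add states in Sat(¬send) with some successor in Z. Z1 = {1, 2, 5}; Z2 = {1, 2, 5, 6}; Z3 = {1, 2, 4, 5, 6}; Z4 = {0, 1, 2, 4, 5, 6}; Z5 = {0, 1, 2, 4, 5, 6, 7}; fixed.
Sat(E[¬send U E[¬busy U send]]) = {0, 1, 2, 4, 5, 6, 7}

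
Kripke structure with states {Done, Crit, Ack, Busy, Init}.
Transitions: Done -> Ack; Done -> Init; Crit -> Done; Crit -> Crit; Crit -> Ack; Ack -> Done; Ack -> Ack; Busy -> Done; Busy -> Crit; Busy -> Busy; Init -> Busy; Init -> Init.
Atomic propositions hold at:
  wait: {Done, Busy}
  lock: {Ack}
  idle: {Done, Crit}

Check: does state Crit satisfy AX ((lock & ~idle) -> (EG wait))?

Sat(~idle) = {Ack, Busy, Init}
Sat(lock & ~idle) = {Ack}
EG wait: greatest fixpoint, start Z0 = {Done, Busy}, keep only states in Sat with some successor in Z. Z1 = {Busy}; fixed.
Sat(EG wait) = {Busy}
Sat((lock & ~idle) -> (EG wait)) = {Done, Crit, Busy, Init}
Sat(AX ((lock & ~idle) -> (EG wait))) = {s : every successor in {Done, Crit, Busy, Init}} = {Busy, Init}
Crit ∉ Sat(AX ((lock & ~idle) -> (EG wait))) = {Busy, Init}, so the formula does not hold at Crit.

No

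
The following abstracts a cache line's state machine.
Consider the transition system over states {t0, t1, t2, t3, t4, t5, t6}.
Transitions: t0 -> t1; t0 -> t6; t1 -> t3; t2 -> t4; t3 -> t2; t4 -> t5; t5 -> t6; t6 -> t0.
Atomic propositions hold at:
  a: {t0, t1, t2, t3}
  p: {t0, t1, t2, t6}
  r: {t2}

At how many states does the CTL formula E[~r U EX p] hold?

6

Sat(~r) = {t0, t1, t3, t4, t5, t6}
Sat(EX p) = {s : some successor in {t0, t1, t2, t6}} = {t0, t3, t5, t6}
E[~r U EX p]: least fixpoint, start Z0 = Sat(EX p) = {t0, t3, t5, t6}, add states in Sat(~r) with some successor in Z. Z1 = {t0, t1, t3, t4, t5, t6}; fixed.
Sat(E[~r U EX p]) = {t0, t1, t3, t4, t5, t6}
|Sat(E[~r U EX p])| = |{t0, t1, t3, t4, t5, t6}| = 6.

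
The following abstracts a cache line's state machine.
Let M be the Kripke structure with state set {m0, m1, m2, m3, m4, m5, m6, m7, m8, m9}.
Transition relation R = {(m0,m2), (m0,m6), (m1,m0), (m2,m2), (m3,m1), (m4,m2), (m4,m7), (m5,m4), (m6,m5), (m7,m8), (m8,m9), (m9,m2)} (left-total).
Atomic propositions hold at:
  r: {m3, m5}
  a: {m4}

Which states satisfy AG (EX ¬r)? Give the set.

{m2, m4, m5, m7, m8, m9}

Sat(¬r) = {m0, m1, m2, m4, m6, m7, m8, m9}
Sat(EX ¬r) = {s : some successor in {m0, m1, m2, m4, m6, m7, m8, m9}} = {m0, m1, m2, m3, m4, m5, m7, m8, m9}
AG (EX ¬r): greatest fixpoint, start Z0 = {m0, m1, m2, m3, m4, m5, m7, m8, m9}, keep only states in Sat with every successor in Z. Z1 = {m1, m2, m3, m4, m5, m7, m8, m9}; Z2 = {m2, m3, m4, m5, m7, m8, m9}; Z3 = {m2, m4, m5, m7, m8, m9}; fixed.
Sat(AG (EX ¬r)) = {m2, m4, m5, m7, m8, m9}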